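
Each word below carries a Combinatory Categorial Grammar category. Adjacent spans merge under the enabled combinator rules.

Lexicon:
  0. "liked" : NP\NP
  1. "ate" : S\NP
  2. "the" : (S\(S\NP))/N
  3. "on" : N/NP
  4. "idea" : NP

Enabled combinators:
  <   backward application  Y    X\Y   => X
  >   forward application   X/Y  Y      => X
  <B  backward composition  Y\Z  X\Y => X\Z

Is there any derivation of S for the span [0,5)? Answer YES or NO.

[0,5] S   <
  [0,2] S\NP   <B
    [0,1] "liked" : NP\NP
    [1,2] "ate" : S\NP
  [2,5] S\(S\NP)   >
    [2,3] "the" : (S\(S\NP))/N
    [3,5] N   >
      [3,4] "on" : N/NP
      [4,5] "idea" : NP

YES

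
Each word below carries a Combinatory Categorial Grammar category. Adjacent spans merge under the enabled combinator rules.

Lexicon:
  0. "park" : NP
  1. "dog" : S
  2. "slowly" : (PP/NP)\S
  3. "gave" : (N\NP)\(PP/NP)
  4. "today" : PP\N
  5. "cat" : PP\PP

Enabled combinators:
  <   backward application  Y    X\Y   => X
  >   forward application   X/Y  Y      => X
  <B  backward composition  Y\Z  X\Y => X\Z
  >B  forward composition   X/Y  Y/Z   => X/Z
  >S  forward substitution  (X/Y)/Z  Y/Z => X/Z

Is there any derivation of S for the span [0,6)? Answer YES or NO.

NP S (PP/NP)\S (N\NP)\(PP/NP) PP\N PP\PP
CKY chart[0,6] = {PP}; S ∉ chart

NO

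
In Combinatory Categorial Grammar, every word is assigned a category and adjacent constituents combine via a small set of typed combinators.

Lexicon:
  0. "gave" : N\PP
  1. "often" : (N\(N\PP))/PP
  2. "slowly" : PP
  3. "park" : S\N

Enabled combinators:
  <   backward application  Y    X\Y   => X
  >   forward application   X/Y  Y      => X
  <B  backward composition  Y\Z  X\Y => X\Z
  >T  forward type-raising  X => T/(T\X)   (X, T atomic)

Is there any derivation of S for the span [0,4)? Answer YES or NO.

[0,4] S   <
  [0,3] N   <
    [0,1] "gave" : N\PP
    [1,3] N\(N\PP)   >
      [1,2] "often" : (N\(N\PP))/PP
      [2,3] "slowly" : PP
  [3,4] "park" : S\N

YES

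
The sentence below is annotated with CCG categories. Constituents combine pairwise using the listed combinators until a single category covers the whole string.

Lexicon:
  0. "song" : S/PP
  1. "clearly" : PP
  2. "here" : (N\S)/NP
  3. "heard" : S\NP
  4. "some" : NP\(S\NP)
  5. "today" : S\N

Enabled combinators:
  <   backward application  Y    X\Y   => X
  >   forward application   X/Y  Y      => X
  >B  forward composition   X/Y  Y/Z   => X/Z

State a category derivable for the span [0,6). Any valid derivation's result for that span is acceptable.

[0,6] S   <
  [0,5] N   <
    [0,2] S   >
      [0,1] "song" : S/PP
      [1,2] "clearly" : PP
    [2,5] N\S   >
      [2,3] "here" : (N\S)/NP
      [3,5] NP   <
        [3,4] "heard" : S\NP
        [4,5] "some" : NP\(S\NP)
  [5,6] "today" : S\N

S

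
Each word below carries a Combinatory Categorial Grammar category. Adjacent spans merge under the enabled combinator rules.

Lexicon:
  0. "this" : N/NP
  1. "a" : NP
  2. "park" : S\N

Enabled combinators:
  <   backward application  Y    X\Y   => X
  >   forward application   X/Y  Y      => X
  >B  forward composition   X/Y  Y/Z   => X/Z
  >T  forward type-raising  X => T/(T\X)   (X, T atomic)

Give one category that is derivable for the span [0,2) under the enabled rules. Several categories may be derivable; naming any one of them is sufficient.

[0,3] S   <
  [0,2] N   >
    [0,1] "this" : N/NP
    [1,2] "a" : NP
  [2,3] "park" : S\N

N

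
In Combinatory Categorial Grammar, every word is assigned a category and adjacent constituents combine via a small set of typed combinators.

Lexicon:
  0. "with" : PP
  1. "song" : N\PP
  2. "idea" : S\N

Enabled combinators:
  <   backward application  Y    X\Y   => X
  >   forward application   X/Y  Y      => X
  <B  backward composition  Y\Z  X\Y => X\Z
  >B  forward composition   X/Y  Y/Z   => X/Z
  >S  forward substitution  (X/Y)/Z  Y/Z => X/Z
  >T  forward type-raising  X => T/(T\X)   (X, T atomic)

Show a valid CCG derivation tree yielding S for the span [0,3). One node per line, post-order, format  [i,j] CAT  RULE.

[0,1] PP  lex  "with"
[1,2] N\PP  lex  "song"
[0,2] N  <  k=1
[2,3] S\N  lex  "idea"
[0,3] S  <  k=2

[0,3] S   <
  [0,2] N   <
    [0,1] "with" : PP
    [1,2] "song" : N\PP
  [2,3] "idea" : S\N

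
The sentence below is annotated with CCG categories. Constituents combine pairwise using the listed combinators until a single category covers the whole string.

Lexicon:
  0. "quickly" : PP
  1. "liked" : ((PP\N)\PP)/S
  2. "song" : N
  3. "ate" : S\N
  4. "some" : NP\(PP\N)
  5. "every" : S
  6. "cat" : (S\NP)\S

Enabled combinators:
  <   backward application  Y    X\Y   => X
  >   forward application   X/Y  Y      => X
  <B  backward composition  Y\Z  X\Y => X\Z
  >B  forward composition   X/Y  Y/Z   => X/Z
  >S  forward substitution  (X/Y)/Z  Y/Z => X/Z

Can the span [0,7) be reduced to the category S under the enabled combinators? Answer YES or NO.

[0,7] S   <
  [0,5] NP   <
    [0,4] PP\N   <
      [0,1] "quickly" : PP
      [1,4] (PP\N)\PP   >
        [1,2] "liked" : ((PP\N)\PP)/S
        [2,4] S   <
          [2,3] "song" : N
          [3,4] "ate" : S\N
    [4,5] "some" : NP\(PP\N)
  [5,7] S\NP   <
    [5,6] "every" : S
    [6,7] "cat" : (S\NP)\S

YES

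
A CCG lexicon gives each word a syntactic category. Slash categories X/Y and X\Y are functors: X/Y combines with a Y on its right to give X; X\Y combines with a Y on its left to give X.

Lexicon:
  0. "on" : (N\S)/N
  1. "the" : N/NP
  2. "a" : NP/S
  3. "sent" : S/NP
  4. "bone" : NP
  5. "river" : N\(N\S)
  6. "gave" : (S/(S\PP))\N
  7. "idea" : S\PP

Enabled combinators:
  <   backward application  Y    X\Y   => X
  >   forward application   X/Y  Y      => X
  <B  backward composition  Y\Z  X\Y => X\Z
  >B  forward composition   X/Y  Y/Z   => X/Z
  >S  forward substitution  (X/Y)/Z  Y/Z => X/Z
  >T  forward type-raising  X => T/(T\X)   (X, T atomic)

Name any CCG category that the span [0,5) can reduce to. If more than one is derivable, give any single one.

N\S

[0,8] S   >
  [0,7] S/(S\PP)   <
    [0,6] N   <
      [0,5] N\S   >
        [0,1] "on" : (N\S)/N
        [1,5] N   >
          [1,3] N/S   >B
            [1,2] "the" : N/NP
            [2,3] "a" : NP/S
          [3,5] S   >
            [3,4] "sent" : S/NP
            [4,5] "bone" : NP
      [5,6] "river" : N\(N\S)
    [6,7] "gave" : (S/(S\PP))\N
  [7,8] "idea" : S\PP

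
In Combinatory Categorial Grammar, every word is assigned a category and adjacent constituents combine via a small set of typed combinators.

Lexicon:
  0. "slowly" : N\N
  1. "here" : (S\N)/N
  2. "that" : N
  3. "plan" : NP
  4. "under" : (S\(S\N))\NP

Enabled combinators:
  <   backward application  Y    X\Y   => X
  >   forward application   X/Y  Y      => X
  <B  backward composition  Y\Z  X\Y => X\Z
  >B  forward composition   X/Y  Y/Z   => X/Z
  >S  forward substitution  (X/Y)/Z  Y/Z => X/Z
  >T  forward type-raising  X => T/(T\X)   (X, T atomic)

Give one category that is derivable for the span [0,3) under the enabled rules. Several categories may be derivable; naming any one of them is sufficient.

[0,5] S   <
  [0,3] S\N   <B
    [0,1] "slowly" : N\N
    [1,3] S\N   >
      [1,2] "here" : (S\N)/N
      [2,3] "that" : N
  [3,5] S\(S\N)   <
    [3,4] "plan" : NP
    [4,5] "under" : (S\(S\N))\NP

S\N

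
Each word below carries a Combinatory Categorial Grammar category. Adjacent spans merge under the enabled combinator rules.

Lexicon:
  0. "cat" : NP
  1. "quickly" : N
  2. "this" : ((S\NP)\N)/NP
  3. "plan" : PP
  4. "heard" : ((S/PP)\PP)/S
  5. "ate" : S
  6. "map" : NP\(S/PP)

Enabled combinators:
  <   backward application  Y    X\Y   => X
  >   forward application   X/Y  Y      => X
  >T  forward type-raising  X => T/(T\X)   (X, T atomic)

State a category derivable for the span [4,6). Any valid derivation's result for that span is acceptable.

[0,7] S   >
  [0,1] S/(S\NP)   >T
    [0,1] "cat" : NP
  [1,7] S\NP   <
    [1,2] "quickly" : N
    [2,7] (S\NP)\N   >
      [2,3] "this" : ((S\NP)\N)/NP
      [3,7] NP   <
        [3,6] S/PP   <
          [3,4] "plan" : PP
          [4,6] (S/PP)\PP   >
            [4,5] "heard" : ((S/PP)\PP)/S
            [5,6] "ate" : S
        [6,7] "map" : NP\(S/PP)

(S/PP)\PP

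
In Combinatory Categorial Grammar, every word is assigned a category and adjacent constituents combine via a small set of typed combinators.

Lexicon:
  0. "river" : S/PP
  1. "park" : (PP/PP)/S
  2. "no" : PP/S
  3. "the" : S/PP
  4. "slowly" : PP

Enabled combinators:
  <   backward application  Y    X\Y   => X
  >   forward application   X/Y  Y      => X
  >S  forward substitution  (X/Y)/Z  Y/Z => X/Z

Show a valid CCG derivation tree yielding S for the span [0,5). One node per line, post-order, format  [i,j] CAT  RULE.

[0,5] S   >
  [0,1] "river" : S/PP
  [1,5] PP   >
    [1,3] PP/S   >S
      [1,2] "park" : (PP/PP)/S
      [2,3] "no" : PP/S
    [3,5] S   >
      [3,4] "the" : S/PP
      [4,5] "slowly" : PP

[0,1] S/PP  lex  "river"
[1,2] (PP/PP)/S  lex  "park"
[2,3] PP/S  lex  "no"
[1,3] PP/S  >S  k=2
[3,4] S/PP  lex  "the"
[4,5] PP  lex  "slowly"
[3,5] S  >  k=4
[1,5] PP  >  k=3
[0,5] S  >  k=1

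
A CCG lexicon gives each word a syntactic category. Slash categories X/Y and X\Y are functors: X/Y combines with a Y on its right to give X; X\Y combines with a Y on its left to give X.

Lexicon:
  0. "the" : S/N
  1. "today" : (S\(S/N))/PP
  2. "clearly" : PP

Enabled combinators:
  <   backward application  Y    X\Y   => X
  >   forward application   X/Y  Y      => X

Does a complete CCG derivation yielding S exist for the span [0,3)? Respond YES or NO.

[0,3] S   <
  [0,1] "the" : S/N
  [1,3] S\(S/N)   >
    [1,2] "today" : (S\(S/N))/PP
    [2,3] "clearly" : PP

YES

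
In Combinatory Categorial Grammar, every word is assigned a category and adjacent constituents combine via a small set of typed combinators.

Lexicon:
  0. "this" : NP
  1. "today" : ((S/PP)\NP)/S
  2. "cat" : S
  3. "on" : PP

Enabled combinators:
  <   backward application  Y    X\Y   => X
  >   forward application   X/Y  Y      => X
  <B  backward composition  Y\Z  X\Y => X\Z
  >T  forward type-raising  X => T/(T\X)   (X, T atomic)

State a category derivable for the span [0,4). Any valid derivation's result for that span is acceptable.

[0,4] S   >
  [0,3] S/PP   <
    [0,1] "this" : NP
    [1,3] (S/PP)\NP   >
      [1,2] "today" : ((S/PP)\NP)/S
      [2,3] "cat" : S
  [3,4] "on" : PP

S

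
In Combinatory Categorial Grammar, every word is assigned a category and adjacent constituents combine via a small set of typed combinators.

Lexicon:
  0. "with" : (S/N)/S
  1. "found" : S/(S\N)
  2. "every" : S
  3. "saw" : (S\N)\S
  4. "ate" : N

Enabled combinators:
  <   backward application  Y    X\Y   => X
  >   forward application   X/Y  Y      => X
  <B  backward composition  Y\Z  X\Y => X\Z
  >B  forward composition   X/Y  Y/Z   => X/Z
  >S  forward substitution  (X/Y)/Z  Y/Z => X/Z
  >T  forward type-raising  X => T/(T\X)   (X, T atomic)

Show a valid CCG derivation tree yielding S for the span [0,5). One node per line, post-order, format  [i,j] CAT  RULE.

[0,5] S   >
  [0,4] S/N   >
    [0,1] "with" : (S/N)/S
    [1,4] S   >
      [1,2] "found" : S/(S\N)
      [2,4] S\N   <
        [2,3] "every" : S
        [3,4] "saw" : (S\N)\S
  [4,5] "ate" : N

[0,1] (S/N)/S  lex  "with"
[1,2] S/(S\N)  lex  "found"
[2,3] S  lex  "every"
[3,4] (S\N)\S  lex  "saw"
[2,4] S\N  <  k=3
[1,4] S  >  k=2
[0,4] S/N  >  k=1
[4,5] N  lex  "ate"
[0,5] S  >  k=4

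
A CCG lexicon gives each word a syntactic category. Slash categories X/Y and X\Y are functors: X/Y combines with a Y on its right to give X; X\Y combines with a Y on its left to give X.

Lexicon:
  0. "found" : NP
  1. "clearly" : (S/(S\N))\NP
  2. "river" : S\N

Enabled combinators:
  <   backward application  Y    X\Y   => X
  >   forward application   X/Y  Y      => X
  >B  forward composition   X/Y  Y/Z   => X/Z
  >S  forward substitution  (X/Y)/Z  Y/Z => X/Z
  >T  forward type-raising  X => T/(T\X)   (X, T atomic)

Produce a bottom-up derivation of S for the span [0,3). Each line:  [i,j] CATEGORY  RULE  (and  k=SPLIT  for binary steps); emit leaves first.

[0,1] NP  lex  "found"
[1,2] (S/(S\N))\NP  lex  "clearly"
[0,2] S/(S\N)  <  k=1
[2,3] S\N  lex  "river"
[0,3] S  >  k=2

[0,3] S   >
  [0,2] S/(S\N)   <
    [0,1] "found" : NP
    [1,2] "clearly" : (S/(S\N))\NP
  [2,3] "river" : S\N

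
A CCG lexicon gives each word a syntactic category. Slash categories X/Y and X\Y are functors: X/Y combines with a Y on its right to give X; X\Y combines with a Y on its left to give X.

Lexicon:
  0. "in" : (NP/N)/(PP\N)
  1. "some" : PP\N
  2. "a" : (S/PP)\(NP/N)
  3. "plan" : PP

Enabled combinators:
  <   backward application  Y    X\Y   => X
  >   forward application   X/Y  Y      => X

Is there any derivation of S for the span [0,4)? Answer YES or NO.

[0,4] S   >
  [0,3] S/PP   <
    [0,2] NP/N   >
      [0,1] "in" : (NP/N)/(PP\N)
      [1,2] "some" : PP\N
    [2,3] "a" : (S/PP)\(NP/N)
  [3,4] "plan" : PP

YES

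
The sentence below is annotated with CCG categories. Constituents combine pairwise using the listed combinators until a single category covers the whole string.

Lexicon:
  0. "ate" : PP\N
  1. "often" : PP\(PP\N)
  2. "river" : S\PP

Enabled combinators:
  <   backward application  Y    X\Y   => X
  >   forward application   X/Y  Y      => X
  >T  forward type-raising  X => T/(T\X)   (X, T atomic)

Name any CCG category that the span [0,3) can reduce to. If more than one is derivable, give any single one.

S

[0,3] S   <
  [0,2] PP   <
    [0,1] "ate" : PP\N
    [1,2] "often" : PP\(PP\N)
  [2,3] "river" : S\PP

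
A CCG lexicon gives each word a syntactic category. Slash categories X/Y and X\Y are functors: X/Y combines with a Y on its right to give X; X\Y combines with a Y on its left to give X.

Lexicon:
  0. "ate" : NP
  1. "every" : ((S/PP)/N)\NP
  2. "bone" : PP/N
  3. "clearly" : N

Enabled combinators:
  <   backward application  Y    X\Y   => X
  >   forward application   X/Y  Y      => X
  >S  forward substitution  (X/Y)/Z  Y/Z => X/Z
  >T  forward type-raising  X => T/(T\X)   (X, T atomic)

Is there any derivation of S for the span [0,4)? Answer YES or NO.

YES

[0,4] S   >
  [0,3] S/N   >S
    [0,2] (S/PP)/N   <
      [0,1] "ate" : NP
      [1,2] "every" : ((S/PP)/N)\NP
    [2,3] "bone" : PP/N
  [3,4] "clearly" : N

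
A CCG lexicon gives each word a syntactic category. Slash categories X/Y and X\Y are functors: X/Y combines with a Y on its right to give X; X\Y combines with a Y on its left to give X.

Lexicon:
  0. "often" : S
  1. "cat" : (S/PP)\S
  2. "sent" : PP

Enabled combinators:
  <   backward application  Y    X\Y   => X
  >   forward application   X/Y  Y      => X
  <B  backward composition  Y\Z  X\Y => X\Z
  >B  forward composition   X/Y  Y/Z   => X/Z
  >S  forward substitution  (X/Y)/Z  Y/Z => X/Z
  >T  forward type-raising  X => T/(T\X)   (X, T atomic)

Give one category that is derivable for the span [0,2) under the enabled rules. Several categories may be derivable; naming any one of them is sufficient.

[0,3] S   >
  [0,2] S/PP   <
    [0,1] "often" : S
    [1,2] "cat" : (S/PP)\S
  [2,3] "sent" : PP

S/PP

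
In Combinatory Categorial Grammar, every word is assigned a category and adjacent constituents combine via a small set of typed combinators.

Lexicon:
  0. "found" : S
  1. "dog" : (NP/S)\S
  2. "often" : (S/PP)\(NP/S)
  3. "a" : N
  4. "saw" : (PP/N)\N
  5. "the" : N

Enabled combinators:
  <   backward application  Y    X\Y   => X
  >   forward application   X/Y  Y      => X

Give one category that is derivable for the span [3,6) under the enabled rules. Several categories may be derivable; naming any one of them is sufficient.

[0,6] S   >
  [0,3] S/PP   <
    [0,2] NP/S   <
      [0,1] "found" : S
      [1,2] "dog" : (NP/S)\S
    [2,3] "often" : (S/PP)\(NP/S)
  [3,6] PP   >
    [3,5] PP/N   <
      [3,4] "a" : N
      [4,5] "saw" : (PP/N)\N
    [5,6] "the" : N

PP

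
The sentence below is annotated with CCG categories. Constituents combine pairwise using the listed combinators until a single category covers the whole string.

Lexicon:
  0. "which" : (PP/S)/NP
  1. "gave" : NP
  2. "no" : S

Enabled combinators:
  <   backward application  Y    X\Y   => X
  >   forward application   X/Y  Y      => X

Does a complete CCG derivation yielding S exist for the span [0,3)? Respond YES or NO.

NO

(PP/S)/NP NP S
CKY chart[0,3] = {PP}; S ∉ chart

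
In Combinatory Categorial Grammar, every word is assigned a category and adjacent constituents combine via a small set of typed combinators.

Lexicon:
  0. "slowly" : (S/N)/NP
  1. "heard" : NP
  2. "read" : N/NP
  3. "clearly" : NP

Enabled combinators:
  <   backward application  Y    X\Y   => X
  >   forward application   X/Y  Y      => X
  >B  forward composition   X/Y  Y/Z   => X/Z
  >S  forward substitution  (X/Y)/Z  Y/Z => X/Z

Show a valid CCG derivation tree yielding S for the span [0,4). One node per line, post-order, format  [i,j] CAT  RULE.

[0,4] S   >
  [0,2] S/N   >
    [0,1] "slowly" : (S/N)/NP
    [1,2] "heard" : NP
  [2,4] N   >
    [2,3] "read" : N/NP
    [3,4] "clearly" : NP

[0,1] (S/N)/NP  lex  "slowly"
[1,2] NP  lex  "heard"
[0,2] S/N  >  k=1
[2,3] N/NP  lex  "read"
[3,4] NP  lex  "clearly"
[2,4] N  >  k=3
[0,4] S  >  k=2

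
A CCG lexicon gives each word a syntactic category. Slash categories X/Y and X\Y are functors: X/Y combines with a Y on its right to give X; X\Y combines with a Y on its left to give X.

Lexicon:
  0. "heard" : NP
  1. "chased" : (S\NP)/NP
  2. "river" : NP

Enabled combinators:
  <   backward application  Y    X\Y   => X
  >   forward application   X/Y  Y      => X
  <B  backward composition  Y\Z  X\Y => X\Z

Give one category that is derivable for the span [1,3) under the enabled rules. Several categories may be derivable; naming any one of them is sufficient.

S\NP

[0,3] S   <
  [0,1] "heard" : NP
  [1,3] S\NP   >
    [1,2] "chased" : (S\NP)/NP
    [2,3] "river" : NP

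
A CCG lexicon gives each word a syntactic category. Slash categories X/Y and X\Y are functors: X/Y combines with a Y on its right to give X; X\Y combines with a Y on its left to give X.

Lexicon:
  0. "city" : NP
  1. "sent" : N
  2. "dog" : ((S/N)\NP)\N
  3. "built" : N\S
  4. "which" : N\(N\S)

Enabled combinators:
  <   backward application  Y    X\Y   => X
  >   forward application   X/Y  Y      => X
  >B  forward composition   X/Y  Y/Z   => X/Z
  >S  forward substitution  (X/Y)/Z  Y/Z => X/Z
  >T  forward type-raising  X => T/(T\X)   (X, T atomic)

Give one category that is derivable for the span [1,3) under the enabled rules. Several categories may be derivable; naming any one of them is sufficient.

(S/N)\NP

[0,5] S   >
  [0,3] S/N   <
    [0,1] "city" : NP
    [1,3] (S/N)\NP   <
      [1,2] "sent" : N
      [2,3] "dog" : ((S/N)\NP)\N
  [3,5] N   <
    [3,4] "built" : N\S
    [4,5] "which" : N\(N\S)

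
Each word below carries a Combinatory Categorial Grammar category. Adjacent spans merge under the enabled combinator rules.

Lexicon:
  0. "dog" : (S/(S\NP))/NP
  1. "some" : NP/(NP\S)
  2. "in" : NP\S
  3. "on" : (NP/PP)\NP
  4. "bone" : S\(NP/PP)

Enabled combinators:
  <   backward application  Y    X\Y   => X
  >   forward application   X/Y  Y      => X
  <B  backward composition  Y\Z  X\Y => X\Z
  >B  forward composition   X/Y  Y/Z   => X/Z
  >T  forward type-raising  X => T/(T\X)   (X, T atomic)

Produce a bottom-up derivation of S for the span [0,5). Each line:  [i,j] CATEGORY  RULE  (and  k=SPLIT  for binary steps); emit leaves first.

[0,5] S   >
  [0,3] S/(S\NP)   >
    [0,1] "dog" : (S/(S\NP))/NP
    [1,3] NP   >
      [1,2] "some" : NP/(NP\S)
      [2,3] "in" : NP\S
  [3,5] S\NP   <B
    [3,4] "on" : (NP/PP)\NP
    [4,5] "bone" : S\(NP/PP)

[0,1] (S/(S\NP))/NP  lex  "dog"
[1,2] NP/(NP\S)  lex  "some"
[2,3] NP\S  lex  "in"
[1,3] NP  >  k=2
[0,3] S/(S\NP)  >  k=1
[3,4] (NP/PP)\NP  lex  "on"
[4,5] S\(NP/PP)  lex  "bone"
[3,5] S\NP  <B  k=4
[0,5] S  >  k=3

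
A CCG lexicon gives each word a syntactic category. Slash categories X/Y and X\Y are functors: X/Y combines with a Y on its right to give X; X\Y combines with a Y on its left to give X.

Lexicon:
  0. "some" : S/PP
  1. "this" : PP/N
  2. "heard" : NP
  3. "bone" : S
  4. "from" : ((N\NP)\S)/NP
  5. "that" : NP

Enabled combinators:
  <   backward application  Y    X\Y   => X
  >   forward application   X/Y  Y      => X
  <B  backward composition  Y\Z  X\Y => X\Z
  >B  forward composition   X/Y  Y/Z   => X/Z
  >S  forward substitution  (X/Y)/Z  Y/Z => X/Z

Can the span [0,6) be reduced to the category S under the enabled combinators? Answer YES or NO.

YES

[0,6] S   >
  [0,1] "some" : S/PP
  [1,6] PP   >
    [1,2] "this" : PP/N
    [2,6] N   <
      [2,3] "heard" : NP
      [3,6] N\NP   <
        [3,4] "bone" : S
        [4,6] (N\NP)\S   >
          [4,5] "from" : ((N\NP)\S)/NP
          [5,6] "that" : NP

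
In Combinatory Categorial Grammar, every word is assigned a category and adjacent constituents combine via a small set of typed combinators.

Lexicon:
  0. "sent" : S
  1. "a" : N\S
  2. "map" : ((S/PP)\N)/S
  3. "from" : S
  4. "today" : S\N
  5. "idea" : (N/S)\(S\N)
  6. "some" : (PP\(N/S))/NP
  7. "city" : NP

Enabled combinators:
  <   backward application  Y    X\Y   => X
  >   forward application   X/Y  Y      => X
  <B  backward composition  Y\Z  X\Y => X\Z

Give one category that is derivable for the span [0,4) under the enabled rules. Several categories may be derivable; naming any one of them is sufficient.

S/PP

[0,8] S   >
  [0,4] S/PP   <
    [0,2] N   <
      [0,1] "sent" : S
      [1,2] "a" : N\S
    [2,4] (S/PP)\N   >
      [2,3] "map" : ((S/PP)\N)/S
      [3,4] "from" : S
  [4,8] PP   <
    [4,6] N/S   <
      [4,5] "today" : S\N
      [5,6] "idea" : (N/S)\(S\N)
    [6,8] PP\(N/S)   >
      [6,7] "some" : (PP\(N/S))/NP
      [7,8] "city" : NP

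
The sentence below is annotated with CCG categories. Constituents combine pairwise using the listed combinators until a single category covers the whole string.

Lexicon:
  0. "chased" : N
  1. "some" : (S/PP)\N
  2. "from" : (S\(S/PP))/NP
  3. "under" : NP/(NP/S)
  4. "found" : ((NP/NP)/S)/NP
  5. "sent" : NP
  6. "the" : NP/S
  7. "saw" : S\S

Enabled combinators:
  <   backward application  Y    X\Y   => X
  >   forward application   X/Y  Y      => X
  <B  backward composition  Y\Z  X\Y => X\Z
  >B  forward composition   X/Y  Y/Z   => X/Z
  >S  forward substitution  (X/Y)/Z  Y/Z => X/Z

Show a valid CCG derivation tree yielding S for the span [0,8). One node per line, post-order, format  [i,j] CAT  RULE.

[0,8] S   <
  [0,1] "chased" : N
  [1,8] S\N   <B
    [1,7] S\N   <B
      [1,2] "some" : (S/PP)\N
      [2,7] S\(S/PP)   >
        [2,3] "from" : (S\(S/PP))/NP
        [3,7] NP   >
          [3,4] "under" : NP/(NP/S)
          [4,7] NP/S   >S
            [4,6] (NP/NP)/S   >
              [4,5] "found" : ((NP/NP)/S)/NP
              [5,6] "sent" : NP
            [6,7] "the" : NP/S
    [7,8] "saw" : S\S

[0,1] N  lex  "chased"
[1,2] (S/PP)\N  lex  "some"
[2,3] (S\(S/PP))/NP  lex  "from"
[3,4] NP/(NP/S)  lex  "under"
[4,5] ((NP/NP)/S)/NP  lex  "found"
[5,6] NP  lex  "sent"
[4,6] (NP/NP)/S  >  k=5
[6,7] NP/S  lex  "the"
[4,7] NP/S  >S  k=6
[3,7] NP  >  k=4
[2,7] S\(S/PP)  >  k=3
[1,7] S\N  <B  k=2
[7,8] S\S  lex  "saw"
[1,8] S\N  <B  k=7
[0,8] S  <  k=1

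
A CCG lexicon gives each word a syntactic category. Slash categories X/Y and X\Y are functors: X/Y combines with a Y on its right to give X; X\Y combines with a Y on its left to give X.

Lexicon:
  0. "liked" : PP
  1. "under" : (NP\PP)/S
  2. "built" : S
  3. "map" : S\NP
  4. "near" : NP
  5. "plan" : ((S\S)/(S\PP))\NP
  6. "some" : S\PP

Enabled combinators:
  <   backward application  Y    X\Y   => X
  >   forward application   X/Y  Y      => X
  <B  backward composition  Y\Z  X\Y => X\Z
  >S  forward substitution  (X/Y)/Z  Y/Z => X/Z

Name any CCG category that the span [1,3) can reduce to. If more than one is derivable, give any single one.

NP\PP

[0,7] S   <
  [0,3] NP   <
    [0,1] "liked" : PP
    [1,3] NP\PP   >
      [1,2] "under" : (NP\PP)/S
      [2,3] "built" : S
  [3,7] S\NP   <B
    [3,4] "map" : S\NP
    [4,7] S\S   >
      [4,6] (S\S)/(S\PP)   <
        [4,5] "near" : NP
        [5,6] "plan" : ((S\S)/(S\PP))\NP
      [6,7] "some" : S\PP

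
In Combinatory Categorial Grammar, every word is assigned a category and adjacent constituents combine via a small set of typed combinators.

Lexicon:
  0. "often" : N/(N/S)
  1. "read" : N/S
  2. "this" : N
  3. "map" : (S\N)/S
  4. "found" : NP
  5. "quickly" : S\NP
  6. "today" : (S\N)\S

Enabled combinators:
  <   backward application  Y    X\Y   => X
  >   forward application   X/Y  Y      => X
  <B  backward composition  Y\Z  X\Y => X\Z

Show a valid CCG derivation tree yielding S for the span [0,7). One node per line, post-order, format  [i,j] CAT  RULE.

[0,1] N/(N/S)  lex  "often"
[1,2] N/S  lex  "read"
[0,2] N  >  k=1
[2,3] N  lex  "this"
[3,4] (S\N)/S  lex  "map"
[4,5] NP  lex  "found"
[5,6] S\NP  lex  "quickly"
[4,6] S  <  k=5
[3,6] S\N  >  k=4
[2,6] S  <  k=3
[6,7] (S\N)\S  lex  "today"
[2,7] S\N  <  k=6
[0,7] S  <  k=2

[0,7] S   <
  [0,2] N   >
    [0,1] "often" : N/(N/S)
    [1,2] "read" : N/S
  [2,7] S\N   <
    [2,6] S   <
      [2,3] "this" : N
      [3,6] S\N   >
        [3,4] "map" : (S\N)/S
        [4,6] S   <
          [4,5] "found" : NP
          [5,6] "quickly" : S\NP
    [6,7] "today" : (S\N)\S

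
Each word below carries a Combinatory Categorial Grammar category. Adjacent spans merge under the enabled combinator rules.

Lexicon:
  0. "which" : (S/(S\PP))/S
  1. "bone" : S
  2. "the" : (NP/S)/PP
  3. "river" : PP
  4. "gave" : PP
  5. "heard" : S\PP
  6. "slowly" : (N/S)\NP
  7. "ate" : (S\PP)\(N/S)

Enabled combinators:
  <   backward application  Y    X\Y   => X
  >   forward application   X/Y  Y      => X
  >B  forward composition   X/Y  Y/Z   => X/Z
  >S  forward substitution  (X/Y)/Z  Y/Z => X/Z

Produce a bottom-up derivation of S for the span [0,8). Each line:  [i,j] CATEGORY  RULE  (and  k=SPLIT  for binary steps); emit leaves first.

[0,1] (S/(S\PP))/S  lex  "which"
[1,2] S  lex  "bone"
[0,2] S/(S\PP)  >  k=1
[2,3] (NP/S)/PP  lex  "the"
[3,4] PP  lex  "river"
[2,4] NP/S  >  k=3
[4,5] PP  lex  "gave"
[5,6] S\PP  lex  "heard"
[4,6] S  <  k=5
[2,6] NP  >  k=4
[6,7] (N/S)\NP  lex  "slowly"
[2,7] N/S  <  k=6
[7,8] (S\PP)\(N/S)  lex  "ate"
[2,8] S\PP  <  k=7
[0,8] S  >  k=2

[0,8] S   >
  [0,2] S/(S\PP)   >
    [0,1] "which" : (S/(S\PP))/S
    [1,2] "bone" : S
  [2,8] S\PP   <
    [2,7] N/S   <
      [2,6] NP   >
        [2,4] NP/S   >
          [2,3] "the" : (NP/S)/PP
          [3,4] "river" : PP
        [4,6] S   <
          [4,5] "gave" : PP
          [5,6] "heard" : S\PP
      [6,7] "slowly" : (N/S)\NP
    [7,8] "ate" : (S\PP)\(N/S)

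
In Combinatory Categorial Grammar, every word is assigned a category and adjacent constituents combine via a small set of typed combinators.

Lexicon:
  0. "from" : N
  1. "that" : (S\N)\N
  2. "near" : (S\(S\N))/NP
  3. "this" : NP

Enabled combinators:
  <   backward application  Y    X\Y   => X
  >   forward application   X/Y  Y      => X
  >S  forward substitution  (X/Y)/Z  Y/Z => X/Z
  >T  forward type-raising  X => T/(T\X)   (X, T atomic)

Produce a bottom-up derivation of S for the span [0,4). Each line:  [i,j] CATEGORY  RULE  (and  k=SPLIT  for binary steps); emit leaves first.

[0,4] S   <
  [0,2] S\N   <
    [0,1] "from" : N
    [1,2] "that" : (S\N)\N
  [2,4] S\(S\N)   >
    [2,3] "near" : (S\(S\N))/NP
    [3,4] "this" : NP

[0,1] N  lex  "from"
[1,2] (S\N)\N  lex  "that"
[0,2] S\N  <  k=1
[2,3] (S\(S\N))/NP  lex  "near"
[3,4] NP  lex  "this"
[2,4] S\(S\N)  >  k=3
[0,4] S  <  k=2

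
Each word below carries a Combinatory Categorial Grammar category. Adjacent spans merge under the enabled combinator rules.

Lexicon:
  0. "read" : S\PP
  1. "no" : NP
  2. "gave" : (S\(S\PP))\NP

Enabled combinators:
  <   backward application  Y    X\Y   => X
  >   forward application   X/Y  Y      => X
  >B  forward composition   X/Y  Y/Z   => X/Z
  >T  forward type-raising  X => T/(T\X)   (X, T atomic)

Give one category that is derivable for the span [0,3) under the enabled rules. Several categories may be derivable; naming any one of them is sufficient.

[0,3] S   <
  [0,1] "read" : S\PP
  [1,3] S\(S\PP)   <
    [1,2] "no" : NP
    [2,3] "gave" : (S\(S\PP))\NP

S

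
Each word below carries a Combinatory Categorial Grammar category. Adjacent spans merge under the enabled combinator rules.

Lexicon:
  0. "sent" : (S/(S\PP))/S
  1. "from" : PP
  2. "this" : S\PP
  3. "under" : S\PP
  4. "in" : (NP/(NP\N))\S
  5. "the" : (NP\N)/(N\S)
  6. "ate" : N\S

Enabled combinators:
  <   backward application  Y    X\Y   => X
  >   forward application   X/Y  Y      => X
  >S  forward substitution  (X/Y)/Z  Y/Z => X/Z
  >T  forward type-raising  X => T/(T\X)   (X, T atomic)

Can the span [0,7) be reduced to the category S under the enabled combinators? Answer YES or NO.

(S/(S\PP))/S PP S\PP S\PP (NP/(NP\N))\S (NP\N)/(N\S) N\S
CKY chart[0,7] = {N/(N\NP), NP, NP/(NP\NP), PP/(PP\NP), S/(S\NP)}; S ∉ chart

NO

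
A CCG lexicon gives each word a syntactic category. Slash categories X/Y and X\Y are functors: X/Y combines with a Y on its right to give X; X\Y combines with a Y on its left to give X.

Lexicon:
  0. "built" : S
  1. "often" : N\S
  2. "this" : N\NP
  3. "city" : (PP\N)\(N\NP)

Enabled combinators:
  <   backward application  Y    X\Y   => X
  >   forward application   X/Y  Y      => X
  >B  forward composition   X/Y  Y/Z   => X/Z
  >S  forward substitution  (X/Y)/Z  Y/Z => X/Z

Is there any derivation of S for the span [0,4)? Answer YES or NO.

NO

S N\S N\NP (PP\N)\(N\NP)
CKY chart[0,4] = {PP}; S ∉ chart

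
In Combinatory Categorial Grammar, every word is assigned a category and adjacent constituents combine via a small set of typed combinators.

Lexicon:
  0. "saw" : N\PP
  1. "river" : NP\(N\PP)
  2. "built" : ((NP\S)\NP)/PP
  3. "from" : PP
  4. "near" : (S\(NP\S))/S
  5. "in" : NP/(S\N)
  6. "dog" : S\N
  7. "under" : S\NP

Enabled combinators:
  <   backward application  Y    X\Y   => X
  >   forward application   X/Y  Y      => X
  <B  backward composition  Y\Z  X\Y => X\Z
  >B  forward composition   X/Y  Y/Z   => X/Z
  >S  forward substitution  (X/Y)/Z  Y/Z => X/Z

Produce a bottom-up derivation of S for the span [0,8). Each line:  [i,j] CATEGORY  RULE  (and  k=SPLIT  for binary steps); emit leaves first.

[0,1] N\PP  lex  "saw"
[1,2] NP\(N\PP)  lex  "river"
[0,2] NP  <  k=1
[2,3] ((NP\S)\NP)/PP  lex  "built"
[3,4] PP  lex  "from"
[2,4] (NP\S)\NP  >  k=3
[0,4] NP\S  <  k=2
[4,5] (S\(NP\S))/S  lex  "near"
[5,6] NP/(S\N)  lex  "in"
[6,7] S\N  lex  "dog"
[5,7] NP  >  k=6
[7,8] S\NP  lex  "under"
[5,8] S  <  k=7
[4,8] S\(NP\S)  >  k=5
[0,8] S  <  k=4

[0,8] S   <
  [0,4] NP\S   <
    [0,2] NP   <
      [0,1] "saw" : N\PP
      [1,2] "river" : NP\(N\PP)
    [2,4] (NP\S)\NP   >
      [2,3] "built" : ((NP\S)\NP)/PP
      [3,4] "from" : PP
  [4,8] S\(NP\S)   >
    [4,5] "near" : (S\(NP\S))/S
    [5,8] S   <
      [5,7] NP   >
        [5,6] "in" : NP/(S\N)
        [6,7] "dog" : S\N
      [7,8] "under" : S\NP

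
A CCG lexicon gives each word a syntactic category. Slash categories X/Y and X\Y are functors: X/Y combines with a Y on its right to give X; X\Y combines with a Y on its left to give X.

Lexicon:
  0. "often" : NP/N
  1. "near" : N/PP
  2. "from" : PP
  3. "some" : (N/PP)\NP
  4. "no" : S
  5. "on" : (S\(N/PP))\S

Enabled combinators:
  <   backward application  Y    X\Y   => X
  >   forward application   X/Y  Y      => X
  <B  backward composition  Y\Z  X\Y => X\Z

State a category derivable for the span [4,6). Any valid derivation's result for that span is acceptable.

S\(N/PP)

[0,6] S   <
  [0,3] NP   >
    [0,1] "often" : NP/N
    [1,3] N   >
      [1,2] "near" : N/PP
      [2,3] "from" : PP
  [3,6] S\NP   <B
    [3,4] "some" : (N/PP)\NP
    [4,6] S\(N/PP)   <
      [4,5] "no" : S
      [5,6] "on" : (S\(N/PP))\S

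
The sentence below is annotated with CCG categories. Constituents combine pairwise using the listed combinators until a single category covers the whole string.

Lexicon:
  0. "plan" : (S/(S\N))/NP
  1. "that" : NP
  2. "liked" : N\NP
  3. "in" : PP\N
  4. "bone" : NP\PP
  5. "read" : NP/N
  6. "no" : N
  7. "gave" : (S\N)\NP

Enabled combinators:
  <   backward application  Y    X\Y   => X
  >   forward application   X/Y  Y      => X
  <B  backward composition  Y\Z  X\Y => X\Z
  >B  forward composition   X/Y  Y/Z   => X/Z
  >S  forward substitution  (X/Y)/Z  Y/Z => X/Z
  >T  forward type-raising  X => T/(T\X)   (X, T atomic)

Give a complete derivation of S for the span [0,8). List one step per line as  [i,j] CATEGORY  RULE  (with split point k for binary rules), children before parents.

[0,8] S   >
  [0,5] S/(S\N)   >
    [0,1] "plan" : (S/(S\N))/NP
    [1,5] NP   <
      [1,4] PP   <
        [1,3] N   >
          [1,2] N/(N\NP)   >T
            [1,2] "that" : NP
          [2,3] "liked" : N\NP
        [3,4] "in" : PP\N
      [4,5] "bone" : NP\PP
  [5,8] S\N   <
    [5,7] NP   >
      [5,6] "read" : NP/N
      [6,7] "no" : N
    [7,8] "gave" : (S\N)\NP

[0,1] (S/(S\N))/NP  lex  "plan"
[1,2] NP  lex  "that"
[1,2] N/(N\NP)  >T
[2,3] N\NP  lex  "liked"
[1,3] N  >  k=2
[3,4] PP\N  lex  "in"
[1,4] PP  <  k=3
[4,5] NP\PP  lex  "bone"
[1,5] NP  <  k=4
[0,5] S/(S\N)  >  k=1
[5,6] NP/N  lex  "read"
[6,7] N  lex  "no"
[5,7] NP  >  k=6
[7,8] (S\N)\NP  lex  "gave"
[5,8] S\N  <  k=7
[0,8] S  >  k=5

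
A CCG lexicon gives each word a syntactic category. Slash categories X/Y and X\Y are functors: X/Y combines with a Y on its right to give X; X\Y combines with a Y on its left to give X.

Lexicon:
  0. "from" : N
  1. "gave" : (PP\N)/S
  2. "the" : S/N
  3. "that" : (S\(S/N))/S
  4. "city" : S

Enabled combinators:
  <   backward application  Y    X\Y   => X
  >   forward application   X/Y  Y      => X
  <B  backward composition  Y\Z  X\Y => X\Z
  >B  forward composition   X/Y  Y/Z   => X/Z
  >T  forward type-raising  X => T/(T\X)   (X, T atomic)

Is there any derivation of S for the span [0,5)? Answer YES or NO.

NO

N (PP\N)/S S/N (S\(S/N))/S S
CKY chart[0,5] = {N/(N\PP), NP/(NP\PP), PP, PP/(PP\PP), PP/(S\S), S/(S\PP)}; S ∉ chart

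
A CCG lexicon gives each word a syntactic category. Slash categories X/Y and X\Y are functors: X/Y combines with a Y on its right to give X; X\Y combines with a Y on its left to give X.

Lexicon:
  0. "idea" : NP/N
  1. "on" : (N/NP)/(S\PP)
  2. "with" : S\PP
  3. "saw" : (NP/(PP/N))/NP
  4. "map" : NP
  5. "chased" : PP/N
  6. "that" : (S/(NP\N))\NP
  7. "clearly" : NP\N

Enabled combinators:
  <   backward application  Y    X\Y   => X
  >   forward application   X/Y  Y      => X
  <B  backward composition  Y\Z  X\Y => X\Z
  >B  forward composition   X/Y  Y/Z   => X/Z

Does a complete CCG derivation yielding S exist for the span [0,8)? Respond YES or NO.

YES

[0,8] S   >
  [0,7] S/(NP\N)   <
    [0,6] NP   >
      [0,1] "idea" : NP/N
      [1,6] N   >
        [1,3] N/NP   >
          [1,2] "on" : (N/NP)/(S\PP)
          [2,3] "with" : S\PP
        [3,6] NP   >
          [3,5] NP/(PP/N)   >
            [3,4] "saw" : (NP/(PP/N))/NP
            [4,5] "map" : NP
          [5,6] "chased" : PP/N
    [6,7] "that" : (S/(NP\N))\NP
  [7,8] "clearly" : NP\N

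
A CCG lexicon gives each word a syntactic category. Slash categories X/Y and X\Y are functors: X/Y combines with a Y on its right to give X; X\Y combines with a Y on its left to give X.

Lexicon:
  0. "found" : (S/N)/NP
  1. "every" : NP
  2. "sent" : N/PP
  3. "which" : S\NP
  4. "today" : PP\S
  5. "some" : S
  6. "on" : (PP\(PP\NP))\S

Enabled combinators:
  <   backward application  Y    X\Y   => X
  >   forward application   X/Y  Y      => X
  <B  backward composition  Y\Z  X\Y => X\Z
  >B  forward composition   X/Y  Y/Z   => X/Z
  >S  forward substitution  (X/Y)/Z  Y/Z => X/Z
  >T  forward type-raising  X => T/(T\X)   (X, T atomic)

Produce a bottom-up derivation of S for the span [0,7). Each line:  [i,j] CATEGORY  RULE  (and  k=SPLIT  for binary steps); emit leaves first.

[0,1] (S/N)/NP  lex  "found"
[1,2] NP  lex  "every"
[0,2] S/N  >  k=1
[2,3] N/PP  lex  "sent"
[0,3] S/PP  >B  k=2
[3,4] S\NP  lex  "which"
[4,5] PP\S  lex  "today"
[3,5] PP\NP  <B  k=4
[5,6] S  lex  "some"
[6,7] (PP\(PP\NP))\S  lex  "on"
[5,7] PP\(PP\NP)  <  k=6
[3,7] PP  <  k=5
[0,7] S  >  k=3

[0,7] S   >
  [0,3] S/PP   >B
    [0,2] S/N   >
      [0,1] "found" : (S/N)/NP
      [1,2] "every" : NP
    [2,3] "sent" : N/PP
  [3,7] PP   <
    [3,5] PP\NP   <B
      [3,4] "which" : S\NP
      [4,5] "today" : PP\S
    [5,7] PP\(PP\NP)   <
      [5,6] "some" : S
      [6,7] "on" : (PP\(PP\NP))\S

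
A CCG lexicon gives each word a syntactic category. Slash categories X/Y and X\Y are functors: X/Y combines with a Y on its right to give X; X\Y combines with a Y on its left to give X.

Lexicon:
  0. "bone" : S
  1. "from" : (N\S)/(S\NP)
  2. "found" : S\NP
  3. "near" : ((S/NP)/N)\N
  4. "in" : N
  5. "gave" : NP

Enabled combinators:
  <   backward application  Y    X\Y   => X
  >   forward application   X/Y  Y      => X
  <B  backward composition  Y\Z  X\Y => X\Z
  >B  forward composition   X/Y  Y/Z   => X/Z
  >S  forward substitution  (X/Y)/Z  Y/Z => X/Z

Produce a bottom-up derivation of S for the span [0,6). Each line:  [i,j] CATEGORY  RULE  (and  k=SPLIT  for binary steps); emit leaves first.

[0,1] S  lex  "bone"
[1,2] (N\S)/(S\NP)  lex  "from"
[2,3] S\NP  lex  "found"
[1,3] N\S  >  k=2
[0,3] N  <  k=1
[3,4] ((S/NP)/N)\N  lex  "near"
[0,4] (S/NP)/N  <  k=3
[4,5] N  lex  "in"
[0,5] S/NP  >  k=4
[5,6] NP  lex  "gave"
[0,6] S  >  k=5

[0,6] S   >
  [0,5] S/NP   >
    [0,4] (S/NP)/N   <
      [0,3] N   <
        [0,1] "bone" : S
        [1,3] N\S   >
          [1,2] "from" : (N\S)/(S\NP)
          [2,3] "found" : S\NP
      [3,4] "near" : ((S/NP)/N)\N
    [4,5] "in" : N
  [5,6] "gave" : NP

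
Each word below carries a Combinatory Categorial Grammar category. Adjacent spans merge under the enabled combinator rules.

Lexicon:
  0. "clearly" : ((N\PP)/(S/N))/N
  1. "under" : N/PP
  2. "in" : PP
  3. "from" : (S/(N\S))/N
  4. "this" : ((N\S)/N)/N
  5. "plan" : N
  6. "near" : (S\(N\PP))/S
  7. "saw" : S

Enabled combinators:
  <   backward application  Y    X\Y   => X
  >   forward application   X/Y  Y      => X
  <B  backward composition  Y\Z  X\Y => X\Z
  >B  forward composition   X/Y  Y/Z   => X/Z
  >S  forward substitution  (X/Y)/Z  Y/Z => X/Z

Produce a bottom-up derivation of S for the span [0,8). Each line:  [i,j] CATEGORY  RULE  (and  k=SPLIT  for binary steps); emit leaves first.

[0,1] ((N\PP)/(S/N))/N  lex  "clearly"
[1,2] N/PP  lex  "under"
[2,3] PP  lex  "in"
[1,3] N  >  k=2
[0,3] (N\PP)/(S/N)  >  k=1
[3,4] (S/(N\S))/N  lex  "from"
[4,5] ((N\S)/N)/N  lex  "this"
[5,6] N  lex  "plan"
[4,6] (N\S)/N  >  k=5
[3,6] S/N  >S  k=4
[0,6] N\PP  >  k=3
[6,7] (S\(N\PP))/S  lex  "near"
[7,8] S  lex  "saw"
[6,8] S\(N\PP)  >  k=7
[0,8] S  <  k=6

[0,8] S   <
  [0,6] N\PP   >
    [0,3] (N\PP)/(S/N)   >
      [0,1] "clearly" : ((N\PP)/(S/N))/N
      [1,3] N   >
        [1,2] "under" : N/PP
        [2,3] "in" : PP
    [3,6] S/N   >S
      [3,4] "from" : (S/(N\S))/N
      [4,6] (N\S)/N   >
        [4,5] "this" : ((N\S)/N)/N
        [5,6] "plan" : N
  [6,8] S\(N\PP)   >
    [6,7] "near" : (S\(N\PP))/S
    [7,8] "saw" : S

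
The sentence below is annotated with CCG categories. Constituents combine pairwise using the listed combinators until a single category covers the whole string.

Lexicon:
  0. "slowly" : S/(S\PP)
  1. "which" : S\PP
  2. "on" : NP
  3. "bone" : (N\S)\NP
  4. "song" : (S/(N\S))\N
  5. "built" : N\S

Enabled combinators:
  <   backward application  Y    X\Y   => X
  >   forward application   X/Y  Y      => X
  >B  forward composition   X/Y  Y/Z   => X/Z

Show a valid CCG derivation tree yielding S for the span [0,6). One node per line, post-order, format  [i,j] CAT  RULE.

[0,6] S   >
  [0,5] S/(N\S)   <
    [0,4] N   <
      [0,2] S   >
        [0,1] "slowly" : S/(S\PP)
        [1,2] "which" : S\PP
      [2,4] N\S   <
        [2,3] "on" : NP
        [3,4] "bone" : (N\S)\NP
    [4,5] "song" : (S/(N\S))\N
  [5,6] "built" : N\S

[0,1] S/(S\PP)  lex  "slowly"
[1,2] S\PP  lex  "which"
[0,2] S  >  k=1
[2,3] NP  lex  "on"
[3,4] (N\S)\NP  lex  "bone"
[2,4] N\S  <  k=3
[0,4] N  <  k=2
[4,5] (S/(N\S))\N  lex  "song"
[0,5] S/(N\S)  <  k=4
[5,6] N\S  lex  "built"
[0,6] S  >  k=5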